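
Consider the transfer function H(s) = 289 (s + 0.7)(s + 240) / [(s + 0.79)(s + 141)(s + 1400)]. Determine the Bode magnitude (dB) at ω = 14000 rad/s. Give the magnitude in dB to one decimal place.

|j14000 + 0.7| = √(14000² + 0.7²) = 1.4e+04
|j14000 + 240| = √(14000² + 240²) = 1.4e+04
|j14000 + 0.79| = √(14000² + 0.79²) = 1.4e+04
|j14000 + 141| = √(14000² + 141²) = 1.4e+04
|j14000 + 1400| = √(14000² + 1400²) = 1.407e+04
|H(j14000)| = 289 × 1.4e+04 × 1.4e+04 / (1.4e+04 × 1.4e+04 × 1.407e+04) = 0.020542
20 log₁₀(0.020542) = -33.75 dB

-33.7 dB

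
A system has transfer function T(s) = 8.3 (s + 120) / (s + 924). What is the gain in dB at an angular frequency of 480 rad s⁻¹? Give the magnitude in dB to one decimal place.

11.9 dB

|j480 + 120| = √(480² + 120²) = 494.8
|j480 + 924| = √(480² + 924²) = 1041
|T(j480)| = 8.3 × 494.8 / 1041 = 3.944
20 log₁₀(3.944) = 11.92 dB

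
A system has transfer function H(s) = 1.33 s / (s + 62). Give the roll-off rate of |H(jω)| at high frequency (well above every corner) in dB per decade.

0 dB/decade

With 1 zero and 1 pole, the high-frequency asymptotic slope is 20 × (1 − 1) = 0 dB/decade.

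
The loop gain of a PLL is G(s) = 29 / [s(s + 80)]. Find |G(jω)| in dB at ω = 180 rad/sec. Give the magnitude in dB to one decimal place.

|j180 + 80| = √(180² + 80²) = 197
|j180| = 180
|G(j180)| = 29 / (197 × 180) = 0.00081792
20 log₁₀(0.00081792) = -61.75 dB

-61.7 dB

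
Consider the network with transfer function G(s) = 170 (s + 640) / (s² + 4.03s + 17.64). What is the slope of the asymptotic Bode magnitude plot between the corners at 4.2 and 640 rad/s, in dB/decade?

-40 dB/decade

In this band the factors already past their corner are: complex pole pair at ωₙ ≈ 4.2; net slope = -40 dB/decade.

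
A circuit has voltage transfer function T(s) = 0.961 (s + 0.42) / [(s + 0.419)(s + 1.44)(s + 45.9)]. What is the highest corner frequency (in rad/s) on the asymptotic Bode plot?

45.9 rad/s

Break frequencies occur at each pole and zero magnitude: 0.419 rad/s, 0.42 rad/s, 1.44 rad/s, 45.9 rad/s.
The highest is 45.9 rad/s.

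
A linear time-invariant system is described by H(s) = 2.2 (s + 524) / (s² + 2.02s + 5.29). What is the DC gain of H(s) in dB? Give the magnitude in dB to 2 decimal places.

46.77 dB

H(0) = 2.2 × 524 / 5.29 = 217.92
20 log₁₀(217.92) = 46.766 dB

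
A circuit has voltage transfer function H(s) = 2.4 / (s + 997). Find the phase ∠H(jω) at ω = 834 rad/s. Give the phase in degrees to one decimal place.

∠(j834 + 997) = arctan(834/997) = 39.91°
∠H(j834) = −39.91° = -39.91°

-39.9 deg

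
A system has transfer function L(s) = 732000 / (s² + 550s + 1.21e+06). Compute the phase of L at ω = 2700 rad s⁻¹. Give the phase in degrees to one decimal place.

∠[(j2700)² + 550(j2700) + 1.21e+06] = ∠[-6.08e+06 + j1.485e+06] = 166.27°
∠L(j2700) = −166.27° = -166.27°

-166.3 deg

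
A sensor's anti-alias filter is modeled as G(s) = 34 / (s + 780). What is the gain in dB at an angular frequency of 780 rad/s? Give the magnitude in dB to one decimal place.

-30.2 dB

|j780 + 780| = √(780² + 780²) = 1103
|G(j780)| = 34 / 1103 = 0.030823
20 log₁₀(0.030823) = -30.22 dB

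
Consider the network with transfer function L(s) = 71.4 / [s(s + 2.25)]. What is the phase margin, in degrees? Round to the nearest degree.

Gain crossover: |L(jω)| = 1 at ω ≈ 8.3 rad/s.
∠L(j8.3) = −90° − arctan(8.3/2.25) ≈ -164.84°
PM = 180° + (-164.84°) = 15.16°

15°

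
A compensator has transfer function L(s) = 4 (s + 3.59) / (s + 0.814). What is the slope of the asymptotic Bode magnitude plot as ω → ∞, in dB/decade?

0 dB/decade

With 1 zero and 1 pole, the high-frequency asymptotic slope is 20 × (1 − 1) = 0 dB/decade.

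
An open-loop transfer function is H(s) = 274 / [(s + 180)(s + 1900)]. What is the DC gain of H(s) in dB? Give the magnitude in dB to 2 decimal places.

H(0) = 274 / (180 × 1900) = 0.00080117
20 log₁₀(0.00080117) = -61.926 dB

-61.93 dB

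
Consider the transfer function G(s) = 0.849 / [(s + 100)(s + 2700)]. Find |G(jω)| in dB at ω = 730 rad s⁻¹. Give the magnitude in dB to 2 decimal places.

|j730 + 100| = √(730² + 100²) = 736.8
|j730 + 2700| = √(730² + 2700²) = 2797
|G(j730)| = 0.849 / (736.8 × 2797) = 4.1197e-07
20 log₁₀(4.1197e-07) = -127.703 dB

-127.70 dB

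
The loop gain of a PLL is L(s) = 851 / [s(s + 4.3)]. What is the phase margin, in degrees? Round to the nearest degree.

Gain crossover: |L(jω)| = 1 at ω ≈ 29 rad/s.
∠L(j29) = −90° − arctan(29/4.3) ≈ -171.57°
PM = 180° + (-171.57°) = 8.43°

8°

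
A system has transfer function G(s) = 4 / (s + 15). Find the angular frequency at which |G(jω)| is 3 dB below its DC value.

For a single-pole low-pass, the −3 dB point is at the pole: ω = 15 rad/s.

15 rad/s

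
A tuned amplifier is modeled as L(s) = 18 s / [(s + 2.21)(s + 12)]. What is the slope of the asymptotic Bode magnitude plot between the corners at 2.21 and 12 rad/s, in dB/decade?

In this band the factors already past their corner are: 1 differentiator zero, pole at 2.21; net slope = 0 dB/decade.

0 dB/decade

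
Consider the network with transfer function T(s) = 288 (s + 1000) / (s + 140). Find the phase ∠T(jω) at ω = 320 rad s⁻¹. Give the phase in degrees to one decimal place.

-48.6 deg

∠(j320 + 1000) = arctan(320/1000) = 17.74°
∠(j320 + 140) = arctan(320/140) = 66.37°
∠T(j320) = 17.74° − 66.37° = -48.63°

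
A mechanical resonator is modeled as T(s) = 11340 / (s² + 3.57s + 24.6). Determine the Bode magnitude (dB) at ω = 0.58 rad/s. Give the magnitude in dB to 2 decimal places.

53.36 dB

|(j0.58)² + 3.57(j0.58) + 24.6| = |24.264 + j2.0706| = 24.35
|T(j0.58)| = 11340 / 24.35 = 465.67
20 log₁₀(465.67) = 53.362 dB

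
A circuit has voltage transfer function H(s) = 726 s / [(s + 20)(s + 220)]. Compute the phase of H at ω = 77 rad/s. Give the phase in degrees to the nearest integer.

-5°

∠(j77) = 90.00°
∠(j77 + 20) = arctan(77/20) = 75.44°
∠(j77 + 220) = arctan(77/220) = 19.29°
∠H(j77) = 90.00° − (75.44° + 19.29°) = -4.73°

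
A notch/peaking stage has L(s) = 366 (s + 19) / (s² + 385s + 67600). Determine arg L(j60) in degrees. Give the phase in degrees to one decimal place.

∠(j60 + 19) = arctan(60/19) = 72.43°
∠[(j60)² + 385(j60) + 67600] = ∠[64000 + j23100] = 19.85°
∠L(j60) = 72.43° − 19.85° = 52.58°

52.6 deg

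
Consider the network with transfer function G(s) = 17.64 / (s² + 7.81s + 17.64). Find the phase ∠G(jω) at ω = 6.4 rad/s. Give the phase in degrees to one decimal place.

-115.0°

∠[(j6.4)² + 7.81(j6.4) + 17.64] = ∠[-23.32 + j49.984] = 115.01°
∠G(j6.4) = −115.01° = -115.01°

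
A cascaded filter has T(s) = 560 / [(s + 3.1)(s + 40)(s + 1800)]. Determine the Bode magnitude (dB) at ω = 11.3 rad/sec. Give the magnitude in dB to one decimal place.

-63.9 dB

|j11.3 + 3.1| = √(11.3² + 3.1²) = 11.72
|j11.3 + 40| = √(11.3² + 40²) = 41.57
|j11.3 + 1800| = √(11.3² + 1800²) = 1800
|T(j11.3)| = 560 / (11.72 × 41.57 × 1800) = 0.00063876
20 log₁₀(0.00063876) = -63.89 dB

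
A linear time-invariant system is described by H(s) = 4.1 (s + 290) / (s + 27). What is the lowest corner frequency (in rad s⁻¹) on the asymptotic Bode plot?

Break frequencies occur at each pole and zero magnitude: 27 rad s⁻¹, 290 rad s⁻¹.
The lowest is 27 rad s⁻¹.

27 rad s⁻¹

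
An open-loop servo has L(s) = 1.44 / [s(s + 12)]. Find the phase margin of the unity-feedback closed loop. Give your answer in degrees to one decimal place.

Gain crossover: |L(jω)| = 1 at ω ≈ 0.12 rad/s.
∠L(j0.12) = −90° − arctan(0.12/12) ≈ -90.57°
PM = 180° + (-90.57°) = 89.43°

89.4°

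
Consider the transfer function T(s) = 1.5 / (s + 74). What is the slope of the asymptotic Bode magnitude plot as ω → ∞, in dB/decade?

With 0 zeros and 1 pole, the high-frequency asymptotic slope is 20 × (0 − 1) = -20 dB/decade.

-20 dB/decade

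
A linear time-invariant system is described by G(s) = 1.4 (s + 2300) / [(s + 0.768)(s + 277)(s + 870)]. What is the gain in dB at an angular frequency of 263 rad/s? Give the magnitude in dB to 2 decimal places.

-89.00 dB

|j263 + 2300| = √(263² + 2300²) = 2315
|j263 + 0.768| = √(263² + 0.768²) = 263
|j263 + 277| = √(263² + 277²) = 382
|j263 + 870| = √(263² + 870²) = 908.9
|G(j263)| = 1.4 × 2315 / (263 × 382 × 908.9) = 3.5497e-05
20 log₁₀(3.5497e-05) = -88.996 dB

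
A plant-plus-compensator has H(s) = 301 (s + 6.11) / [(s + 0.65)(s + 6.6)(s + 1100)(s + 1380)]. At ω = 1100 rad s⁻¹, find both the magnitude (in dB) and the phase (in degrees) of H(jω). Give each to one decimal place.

|j1100 + 6.11| = √(1100² + 6.11²) = 1100
|j1100 + 0.65| = √(1100² + 0.65²) = 1100
|j1100 + 6.6| = √(1100² + 6.6²) = 1100
|j1100 + 1100| = √(1100² + 1100²) = 1556
|j1100 + 1380| = √(1100² + 1380²) = 1765
|H(j1100)| = 301 × 1100 / (1100 × 1100 × 1556 × 1765) = 9.9673e-08
20 log₁₀(9.9673e-08) = -140.03 dB
∠(j1100 + 6.11) = arctan(1100/6.11) = 89.68°
∠(j1100 + 0.65) = arctan(1100/0.65) = 89.97°
∠(j1100 + 6.6) = arctan(1100/6.6) = 89.66°
∠(j1100 + 1100) = arctan(1100/1100) = 45.00°
∠(j1100 + 1380) = arctan(1100/1380) = 38.56°
∠H(j1100) = 89.68° − (89.97° + 89.66° + 45.00° + 38.56°) = -173.50°

|H| = -140.0 dB, ∠H = -173.5°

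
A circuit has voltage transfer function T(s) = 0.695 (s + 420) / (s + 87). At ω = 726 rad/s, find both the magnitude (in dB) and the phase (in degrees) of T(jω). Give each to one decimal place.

|j726 + 420| = √(726² + 420²) = 838.7
|j726 + 87| = √(726² + 87²) = 731.2
|T(j726)| = 0.695 × 838.7 / 731.2 = 0.79722
20 log₁₀(0.79722) = -1.97 dB
∠(j726 + 420) = arctan(726/420) = 59.95°
∠(j726 + 87) = arctan(726/87) = 83.17°
∠T(j726) = 59.95° − 83.17° = -23.22°

|T| = -2.0 dB, ∠T = -23.2 deg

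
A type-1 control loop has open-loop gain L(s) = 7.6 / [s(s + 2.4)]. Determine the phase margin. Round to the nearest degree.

46°

Gain crossover: |L(jω)| = 1 at ω ≈ 2.29 rad/s.
∠L(j2.29) = −90° − arctan(2.29/2.4) ≈ -133.67°
PM = 180° + (-133.67°) = 46.33°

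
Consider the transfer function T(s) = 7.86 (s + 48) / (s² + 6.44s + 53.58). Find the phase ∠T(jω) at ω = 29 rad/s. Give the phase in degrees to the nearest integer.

-136°

∠(j29 + 48) = arctan(29/48) = 31.14°
∠[(j29)² + 6.44(j29) + 53.58] = ∠[-787.42 + j186.76] = 166.66°
∠T(j29) = 31.14° − 166.66° = -135.52°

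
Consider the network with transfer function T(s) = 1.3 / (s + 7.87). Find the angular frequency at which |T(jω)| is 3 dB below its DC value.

7.87 rad/s

For a single-pole low-pass, the −3 dB point is at the pole: ω = 7.87 rad/s.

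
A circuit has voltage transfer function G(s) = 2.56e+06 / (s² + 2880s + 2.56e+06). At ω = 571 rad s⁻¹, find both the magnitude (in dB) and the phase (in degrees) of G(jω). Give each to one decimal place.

|G| = -0.7 dB, ∠G = -36.4 deg

|(j571)² + 2880(j571) + 2.56e+06| = |2.234e+06 + j1.6445e+06| = 2.774e+06
|G(j571)| = 2.56e+06 / 2.774e+06 = 0.92287
20 log₁₀(0.92287) = -0.70 dB
∠[(j571)² + 2880(j571) + 2.56e+06] = ∠[2.234e+06 + j1.6445e+06] = 36.36°
∠G(j571) = −36.36° = -36.36°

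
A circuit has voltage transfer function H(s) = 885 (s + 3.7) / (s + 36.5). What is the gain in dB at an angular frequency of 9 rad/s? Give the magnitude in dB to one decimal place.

47.2 dB

|j9 + 3.7| = √(9² + 3.7²) = 9.731
|j9 + 36.5| = √(9² + 36.5²) = 37.59
|H(j9)| = 885 × 9.731 / 37.59 = 229.08
20 log₁₀(229.08) = 47.20 dB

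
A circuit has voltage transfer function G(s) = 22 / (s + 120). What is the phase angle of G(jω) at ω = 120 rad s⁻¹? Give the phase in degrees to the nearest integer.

∠(j120 + 120) = arctan(120/120) = 45.00°
∠G(j120) = −45.00° = -45.00°

-45 deg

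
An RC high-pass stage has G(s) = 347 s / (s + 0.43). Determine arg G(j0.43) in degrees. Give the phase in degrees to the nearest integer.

45°

∠(j0.43) = 90.00°
∠(j0.43 + 0.43) = arctan(0.43/0.43) = 45.00°
∠G(j0.43) = 90.00° − 45.00° = 45.00°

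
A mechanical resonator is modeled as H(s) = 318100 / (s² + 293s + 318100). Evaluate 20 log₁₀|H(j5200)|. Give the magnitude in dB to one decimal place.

|(j5200)² + 293(j5200) + 318100| = |-2.6722e+07 + j1.5236e+06| = 2.677e+07
|H(j5200)| = 318100 / 2.677e+07 = 0.011885
20 log₁₀(0.011885) = -38.50 dB

-38.5 dB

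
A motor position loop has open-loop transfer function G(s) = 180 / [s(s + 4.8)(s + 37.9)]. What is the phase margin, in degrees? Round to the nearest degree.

77°

Gain crossover: |G(jω)| = 1 at ω ≈ 0.97 rad/s.
∠G(j0.97) = −90° − arctan(0.97/4.8) − arctan(0.97/37.9) ≈ -102.88°
PM = 180° + (-102.88°) = 77.12°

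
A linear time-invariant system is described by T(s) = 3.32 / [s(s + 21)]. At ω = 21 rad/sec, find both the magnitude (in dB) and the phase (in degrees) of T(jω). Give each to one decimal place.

|T| = -45.5 dB, ∠T = -135.0°

|j21 + 21| = √(21² + 21²) = 29.7
|j21| = 21
|T(j21)| = 3.32 / (29.7 × 21) = 0.0053233
20 log₁₀(0.0053233) = -45.48 dB
∠(j21 + 21) = arctan(21/21) = 45.00°
∠(j21) = 90.00°
∠T(j21) = − (45.00° + 90.00°) = -135.00°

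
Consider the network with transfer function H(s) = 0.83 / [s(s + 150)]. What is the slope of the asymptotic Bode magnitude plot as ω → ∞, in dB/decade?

-40 dB/decade

With 0 zeros and 2 poles, the high-frequency asymptotic slope is 20 × (0 − 2) = -40 dB/decade.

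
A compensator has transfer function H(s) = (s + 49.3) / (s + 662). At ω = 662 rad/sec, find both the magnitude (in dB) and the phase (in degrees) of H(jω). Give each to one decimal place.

|j662 + 49.3| = √(662² + 49.3²) = 663.8
|j662 + 662| = √(662² + 662²) = 936.2
|H(j662)| = 1 × 663.8 / 936.2 = 0.70906
20 log₁₀(0.70906) = -2.99 dB
∠(j662 + 49.3) = arctan(662/49.3) = 85.74°
∠(j662 + 662) = arctan(662/662) = 45.00°
∠H(j662) = 85.74° − 45.00° = 40.74°

|H| = -3.0 dB, ∠H = 40.7°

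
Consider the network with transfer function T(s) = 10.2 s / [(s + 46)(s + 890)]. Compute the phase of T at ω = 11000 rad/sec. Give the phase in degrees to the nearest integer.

∠(j11000) = 90.00°
∠(j11000 + 46) = arctan(11000/46) = 89.76°
∠(j11000 + 890) = arctan(11000/890) = 85.37°
∠T(j11000) = 90.00° − (89.76° + 85.37°) = -85.13°

-85°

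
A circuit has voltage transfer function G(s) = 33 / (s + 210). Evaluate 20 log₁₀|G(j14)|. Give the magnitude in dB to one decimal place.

-16.1 dB

|j14 + 210| = √(14² + 210²) = 210.5
|G(j14)| = 33 / 210.5 = 0.15679
20 log₁₀(0.15679) = -16.09 dB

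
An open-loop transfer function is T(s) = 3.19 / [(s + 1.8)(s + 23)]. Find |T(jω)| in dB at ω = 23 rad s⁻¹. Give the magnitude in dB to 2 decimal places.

|j23 + 1.8| = √(23² + 1.8²) = 23.07
|j23 + 23| = √(23² + 23²) = 32.53
|T(j23)| = 3.19 / (23.07 × 32.53) = 0.004251
20 log₁₀(0.004251) = -47.430 dB

-47.43 dB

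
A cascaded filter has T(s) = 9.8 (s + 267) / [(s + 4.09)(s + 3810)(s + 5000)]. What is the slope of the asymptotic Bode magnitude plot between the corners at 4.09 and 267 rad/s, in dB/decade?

In this band the factors already past their corner are: pole at 4.09; net slope = -20 dB/decade.

-20 dB/decade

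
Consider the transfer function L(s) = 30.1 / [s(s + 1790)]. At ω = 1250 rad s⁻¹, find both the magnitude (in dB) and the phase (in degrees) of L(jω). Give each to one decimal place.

|L| = -99.1 dB, ∠L = -124.9°

|j1250 + 1790| = √(1250² + 1790²) = 2183
|j1250| = 1250
|L(j1250)| = 30.1 / (2183 × 1250) = 1.1029e-05
20 log₁₀(1.1029e-05) = -99.15 dB
∠(j1250 + 1790) = arctan(1250/1790) = 34.93°
∠(j1250) = 90.00°
∠L(j1250) = − (34.93° + 90.00°) = -124.93°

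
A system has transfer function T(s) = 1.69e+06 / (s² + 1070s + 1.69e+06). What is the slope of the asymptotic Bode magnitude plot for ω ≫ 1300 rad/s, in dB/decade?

With 0 zeros and 2 poles, the high-frequency asymptotic slope is 20 × (0 − 2) = -40 dB/decade.

-40 dB/decade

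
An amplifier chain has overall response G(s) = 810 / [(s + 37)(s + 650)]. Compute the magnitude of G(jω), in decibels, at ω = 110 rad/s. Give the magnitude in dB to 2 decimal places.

-39.50 dB

|j110 + 37| = √(110² + 37²) = 116.1
|j110 + 650| = √(110² + 650²) = 659.2
|G(j110)| = 810 / (116.1 × 659.2) = 0.010587
20 log₁₀(0.010587) = -39.505 dB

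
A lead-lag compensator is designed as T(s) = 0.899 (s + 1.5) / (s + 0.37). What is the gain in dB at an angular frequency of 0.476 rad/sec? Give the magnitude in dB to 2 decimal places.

7.41 dB

|j0.476 + 1.5| = √(0.476² + 1.5²) = 1.574
|j0.476 + 0.37| = √(0.476² + 0.37²) = 0.6029
|T(j0.476)| = 0.899 × 1.574 / 0.6029 = 2.3466
20 log₁₀(2.3466) = 7.409 dB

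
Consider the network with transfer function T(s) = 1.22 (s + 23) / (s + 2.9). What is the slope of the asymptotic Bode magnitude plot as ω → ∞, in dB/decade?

With 1 zero and 1 pole, the high-frequency asymptotic slope is 20 × (1 − 1) = 0 dB/decade.

0 dB/decade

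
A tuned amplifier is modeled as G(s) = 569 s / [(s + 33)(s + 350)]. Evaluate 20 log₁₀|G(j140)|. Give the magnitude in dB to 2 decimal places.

|j140| = 140
|j140 + 33| = √(140² + 33²) = 143.8
|j140 + 350| = √(140² + 350²) = 377
|G(j140)| = 569 × 140 / (143.8 × 377) = 1.4692
20 log₁₀(1.4692) = 3.341 dB

3.34 dB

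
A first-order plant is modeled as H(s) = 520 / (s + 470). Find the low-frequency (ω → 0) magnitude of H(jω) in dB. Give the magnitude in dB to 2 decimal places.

0.88 dB

H(0) = 520 / 470 = 1.1064
20 log₁₀(1.1064) = 0.878 dB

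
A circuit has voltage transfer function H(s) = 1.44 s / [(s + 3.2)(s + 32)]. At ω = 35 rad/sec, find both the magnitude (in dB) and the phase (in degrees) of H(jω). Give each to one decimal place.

|j35| = 35
|j35 + 3.2| = √(35² + 3.2²) = 35.15
|j35 + 32| = √(35² + 32²) = 47.42
|H(j35)| = 1.44 × 35 / (35.15 × 47.42) = 0.030238
20 log₁₀(0.030238) = -30.39 dB
∠(j35) = 90.00°
∠(j35 + 3.2) = arctan(35/3.2) = 84.78°
∠(j35 + 32) = arctan(35/32) = 47.56°
∠H(j35) = 90.00° − (84.78° + 47.56°) = -42.34°

|H| = -30.4 dB, ∠H = -42.3°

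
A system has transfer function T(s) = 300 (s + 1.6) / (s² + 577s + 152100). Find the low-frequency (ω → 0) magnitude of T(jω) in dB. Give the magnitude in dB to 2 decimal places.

-50.02 dB

T(0) = 300 × 1.6 / 152100 = 0.0031558
20 log₁₀(0.0031558) = -50.018 dB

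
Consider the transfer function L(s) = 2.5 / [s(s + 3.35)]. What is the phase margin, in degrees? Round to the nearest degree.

78 deg

Gain crossover: |L(jω)| = 1 at ω ≈ 0.729 rad/sec.
∠L(j0.729) = −90° − arctan(0.729/3.35) ≈ -102.28°
PM = 180° + (-102.28°) = 77.72°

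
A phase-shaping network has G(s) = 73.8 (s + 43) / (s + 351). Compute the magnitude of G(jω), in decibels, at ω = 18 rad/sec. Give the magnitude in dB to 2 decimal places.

|j18 + 43| = √(18² + 43²) = 46.62
|j18 + 351| = √(18² + 351²) = 351.5
|G(j18)| = 73.8 × 46.62 / 351.5 = 9.7883
20 log₁₀(9.7883) = 19.814 dB

19.81 dB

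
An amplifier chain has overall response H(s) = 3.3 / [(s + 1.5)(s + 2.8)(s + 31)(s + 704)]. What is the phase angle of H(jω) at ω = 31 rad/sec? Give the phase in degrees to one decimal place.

∠(j31 + 1.5) = arctan(31/1.5) = 87.23°
∠(j31 + 2.8) = arctan(31/2.8) = 84.84°
∠(j31 + 31) = arctan(31/31) = 45.00°
∠(j31 + 704) = arctan(31/704) = 2.52°
∠H(j31) = − (87.23° + 84.84° + 45.00° + 2.52°) = -219.59°

-219.6°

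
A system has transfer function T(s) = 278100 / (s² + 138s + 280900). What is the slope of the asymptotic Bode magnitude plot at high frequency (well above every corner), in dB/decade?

With 0 zeros and 2 poles, the high-frequency asymptotic slope is 20 × (0 − 2) = -40 dB/decade.

-40 dB/decade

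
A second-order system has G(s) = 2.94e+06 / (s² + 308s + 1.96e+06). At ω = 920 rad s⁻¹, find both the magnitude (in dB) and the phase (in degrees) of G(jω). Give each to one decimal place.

|(j920)² + 308(j920) + 1.96e+06| = |1.1136e+06 + j2.8336e+05| = 1.149e+06
|G(j920)| = 2.94e+06 / 1.149e+06 = 2.5586
20 log₁₀(2.5586) = 8.16 dB
∠[(j920)² + 308(j920) + 1.96e+06] = ∠[1.1136e+06 + j2.8336e+05] = 14.28°
∠G(j920) = −14.28° = -14.28°

|G| = 8.2 dB, ∠G = -14.3°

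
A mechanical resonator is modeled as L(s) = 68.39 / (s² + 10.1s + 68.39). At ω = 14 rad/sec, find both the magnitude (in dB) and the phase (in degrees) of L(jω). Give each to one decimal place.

|L| = -8.9 dB, ∠L = -132.1 deg

|(j14)² + 10.1(j14) + 68.39| = |-127.61 + j141.4| = 190.5
|L(j14)| = 68.39 / 190.5 = 0.35906
20 log₁₀(0.35906) = -8.90 dB
∠[(j14)² + 10.1(j14) + 68.39] = ∠[-127.61 + j141.4] = 132.07°
∠L(j14) = −132.07° = -132.07°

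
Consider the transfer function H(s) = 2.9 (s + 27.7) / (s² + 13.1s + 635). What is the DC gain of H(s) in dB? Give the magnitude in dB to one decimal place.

H(0) = 2.9 × 27.7 / 635 = 0.1265
20 log₁₀(0.1265) = -17.96 dB

-18.0 dB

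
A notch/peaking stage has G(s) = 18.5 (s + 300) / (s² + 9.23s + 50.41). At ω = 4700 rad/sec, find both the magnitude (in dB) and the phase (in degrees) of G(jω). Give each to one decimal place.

|j4700 + 300| = √(4700² + 300²) = 4710
|(j4700)² + 9.23(j4700) + 50.41| = |-2.209e+07 + j43381| = 2.209e+07
|G(j4700)| = 18.5 × 4710 / 2.209e+07 = 0.0039442
20 log₁₀(0.0039442) = -48.08 dB
∠(j4700 + 300) = arctan(4700/300) = 86.35°
∠[(j4700)² + 9.23(j4700) + 50.41] = ∠[-2.209e+07 + j43381] = 179.89°
∠G(j4700) = 86.35° − 179.89° = -93.54°

|G| = -48.1 dB, ∠G = -93.5°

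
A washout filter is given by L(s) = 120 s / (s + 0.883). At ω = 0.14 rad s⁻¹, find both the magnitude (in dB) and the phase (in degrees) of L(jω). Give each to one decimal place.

|L| = 25.5 dB, ∠L = 81.0°

|j0.14| = 0.14
|j0.14 + 0.883| = √(0.14² + 0.883²) = 0.894
|L(j0.14)| = 120 × 0.14 / 0.894 = 18.791
20 log₁₀(18.791) = 25.48 dB
∠(j0.14) = 90.00°
∠(j0.14 + 0.883) = arctan(0.14/0.883) = 9.01°
∠L(j0.14) = 90.00° − 9.01° = 80.99°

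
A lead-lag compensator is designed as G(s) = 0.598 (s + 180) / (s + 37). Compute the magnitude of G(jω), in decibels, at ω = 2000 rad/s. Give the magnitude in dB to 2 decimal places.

|j2000 + 180| = √(2000² + 180²) = 2008
|j2000 + 37| = √(2000² + 37²) = 2000
|G(j2000)| = 0.598 × 2008 / 2000 = 0.60031
20 log₁₀(0.60031) = -4.432 dB

-4.43 dB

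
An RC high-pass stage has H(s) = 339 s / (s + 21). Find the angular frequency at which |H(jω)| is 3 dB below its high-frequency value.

For a single-pole high-pass, the −3 dB point is at the pole: ω = 21 rad/sec.

21 rad/sec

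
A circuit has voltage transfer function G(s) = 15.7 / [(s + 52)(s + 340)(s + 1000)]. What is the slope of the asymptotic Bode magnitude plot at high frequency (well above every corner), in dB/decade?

With 0 zeros and 3 poles, the high-frequency asymptotic slope is 20 × (0 − 3) = -60 dB/decade.

-60 dB/decade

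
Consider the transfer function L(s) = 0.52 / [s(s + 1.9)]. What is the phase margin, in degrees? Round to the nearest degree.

82 deg

Gain crossover: |L(jω)| = 1 at ω ≈ 0.271 rad s⁻¹.
∠L(j0.271) = −90° − arctan(0.271/1.9) ≈ -98.12°
PM = 180° + (-98.12°) = 81.88°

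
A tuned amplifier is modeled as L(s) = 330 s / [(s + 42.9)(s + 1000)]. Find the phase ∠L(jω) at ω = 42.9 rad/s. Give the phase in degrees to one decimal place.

∠(j42.9) = 90.00°
∠(j42.9 + 42.9) = arctan(42.9/42.9) = 45.00°
∠(j42.9 + 1000) = arctan(42.9/1000) = 2.46°
∠L(j42.9) = 90.00° − (45.00° + 2.46°) = 42.54°

42.5 deg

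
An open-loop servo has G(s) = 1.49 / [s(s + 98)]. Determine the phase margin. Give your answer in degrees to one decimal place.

Gain crossover: |G(jω)| = 1 at ω ≈ 0.0152 rad/sec.
∠G(j0.0152) = −90° − arctan(0.0152/98) ≈ -90.01°
PM = 180° + (-90.01°) = 89.99°

90.0°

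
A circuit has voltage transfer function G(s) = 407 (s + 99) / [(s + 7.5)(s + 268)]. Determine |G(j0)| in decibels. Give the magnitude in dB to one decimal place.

26.0 dB

G(0) = 407 × 99 / (7.5 × 268) = 20.046
20 log₁₀(20.046) = 26.04 dB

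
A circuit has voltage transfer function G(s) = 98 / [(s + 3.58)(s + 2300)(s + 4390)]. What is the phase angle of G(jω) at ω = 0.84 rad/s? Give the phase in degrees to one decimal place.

∠(j0.84 + 3.58) = arctan(0.84/3.58) = 13.20°
∠(j0.84 + 2300) = arctan(0.84/2300) = 0.02°
∠(j0.84 + 4390) = arctan(0.84/4390) = 0.01°
∠G(j0.84) = − (13.20° + 0.02° + 0.01°) = -13.24°

-13.2 deg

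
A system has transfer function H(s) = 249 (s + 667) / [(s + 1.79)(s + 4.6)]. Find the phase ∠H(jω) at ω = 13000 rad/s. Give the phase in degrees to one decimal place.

-92.9°

∠(j13000 + 667) = arctan(13000/667) = 87.06°
∠(j13000 + 1.79) = arctan(13000/1.79) = 89.99°
∠(j13000 + 4.6) = arctan(13000/4.6) = 89.98°
∠H(j13000) = 87.06° − (89.99° + 89.98°) = -92.91°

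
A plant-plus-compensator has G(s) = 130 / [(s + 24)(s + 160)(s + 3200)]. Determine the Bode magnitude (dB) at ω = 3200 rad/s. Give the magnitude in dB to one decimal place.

|j3200 + 24| = √(3200² + 24²) = 3200
|j3200 + 160| = √(3200² + 160²) = 3204
|j3200 + 3200| = √(3200² + 3200²) = 4525
|G(j3200)| = 130 / (3200 × 3204 × 4525) = 2.8017e-09
20 log₁₀(2.8017e-09) = -171.05 dB

-171.1 dB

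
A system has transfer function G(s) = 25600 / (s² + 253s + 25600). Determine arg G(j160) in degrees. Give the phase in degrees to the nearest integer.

∠[(j160)² + 253(j160) + 25600] = ∠[0 + j40480] = 90.00°
∠G(j160) = −90.00° = -90.00°

-90 deg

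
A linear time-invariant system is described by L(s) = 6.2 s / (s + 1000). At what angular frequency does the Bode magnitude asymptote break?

1000 rad/sec

The single real pole at s = −1000 gives a corner at ω = 1000 rad/sec.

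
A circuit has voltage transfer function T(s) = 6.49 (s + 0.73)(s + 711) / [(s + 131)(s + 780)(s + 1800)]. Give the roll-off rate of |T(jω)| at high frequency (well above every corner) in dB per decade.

-20 dB/decade

With 2 zeros and 3 poles, the high-frequency asymptotic slope is 20 × (2 − 3) = -20 dB/decade.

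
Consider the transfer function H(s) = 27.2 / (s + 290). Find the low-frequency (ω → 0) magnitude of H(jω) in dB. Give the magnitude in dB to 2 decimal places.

H(0) = 27.2 / 290 = 0.093793
20 log₁₀(0.093793) = -20.557 dB

-20.56 dB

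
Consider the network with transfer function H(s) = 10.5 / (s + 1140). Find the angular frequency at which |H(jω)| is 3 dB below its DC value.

For a single-pole low-pass, the −3 dB point is at the pole: ω = 1140 rad/s.

1140 rad/s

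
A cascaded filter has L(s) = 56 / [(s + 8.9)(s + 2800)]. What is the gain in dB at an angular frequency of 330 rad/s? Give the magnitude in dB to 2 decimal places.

-84.41 dB

|j330 + 8.9| = √(330² + 8.9²) = 330.1
|j330 + 2800| = √(330² + 2800²) = 2819
|L(j330)| = 56 / (330.1 × 2819) = 6.0168e-05
20 log₁₀(6.0168e-05) = -84.413 dB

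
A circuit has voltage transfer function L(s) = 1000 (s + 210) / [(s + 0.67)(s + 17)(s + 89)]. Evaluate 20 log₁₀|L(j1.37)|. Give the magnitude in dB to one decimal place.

39.2 dB

|j1.37 + 210| = √(1.37² + 210²) = 210
|j1.37 + 0.67| = √(1.37² + 0.67²) = 1.525
|j1.37 + 17| = √(1.37² + 17²) = 17.06
|j1.37 + 89| = √(1.37² + 89²) = 89.01
|L(j1.37)| = 1000 × 210 / (1.525 × 17.06 × 89.01) = 90.708
20 log₁₀(90.708) = 39.15 dB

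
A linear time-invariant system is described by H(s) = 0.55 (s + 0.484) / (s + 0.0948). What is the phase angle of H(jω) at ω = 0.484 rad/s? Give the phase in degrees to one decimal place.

∠(j0.484 + 0.484) = arctan(0.484/0.484) = 45.00°
∠(j0.484 + 0.0948) = arctan(0.484/0.0948) = 78.92°
∠H(j0.484) = 45.00° − 78.92° = -33.92°

-33.9°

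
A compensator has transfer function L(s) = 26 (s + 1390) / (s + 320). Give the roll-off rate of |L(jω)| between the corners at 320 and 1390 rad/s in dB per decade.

In this band the factors already past their corner are: pole at 320; net slope = -20 dB/decade.

-20 dB/decade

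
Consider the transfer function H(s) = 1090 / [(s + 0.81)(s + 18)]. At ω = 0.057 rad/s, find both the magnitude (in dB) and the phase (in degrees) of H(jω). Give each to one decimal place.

|j0.057 + 0.81| = √(0.057² + 0.81²) = 0.812
|j0.057 + 18| = √(0.057² + 18²) = 18
|H(j0.057)| = 1090 / (0.812 × 18) = 74.575
20 log₁₀(74.575) = 37.45 dB
∠(j0.057 + 0.81) = arctan(0.057/0.81) = 4.03°
∠(j0.057 + 18) = arctan(0.057/18) = 0.18°
∠H(j0.057) = − (4.03° + 0.18°) = -4.21°

|H| = 37.5 dB, ∠H = -4.2°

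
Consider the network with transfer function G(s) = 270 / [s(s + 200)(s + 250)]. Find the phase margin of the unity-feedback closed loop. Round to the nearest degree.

90°

Gain crossover: |G(jω)| = 1 at ω ≈ 0.0054 rad/s.
∠G(j0.0054) = −90° − arctan(0.0054/200) − arctan(0.0054/250) ≈ -90.00°
PM = 180° + (-90.00°) = 90.00°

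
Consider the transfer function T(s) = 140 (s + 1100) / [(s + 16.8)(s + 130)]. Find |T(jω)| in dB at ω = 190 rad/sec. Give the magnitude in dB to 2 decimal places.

|j190 + 1100| = √(190² + 1100²) = 1116
|j190 + 16.8| = √(190² + 16.8²) = 190.7
|j190 + 130| = √(190² + 130²) = 230.2
|T(j190)| = 140 × 1116 / (190.7 × 230.2) = 3.5589
20 log₁₀(3.5589) = 11.026 dB

11.03 dB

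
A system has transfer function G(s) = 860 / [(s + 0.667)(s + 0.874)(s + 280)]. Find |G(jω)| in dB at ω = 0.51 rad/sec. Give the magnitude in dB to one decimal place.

11.2 dB

|j0.51 + 0.667| = √(0.51² + 0.667²) = 0.8396
|j0.51 + 0.874| = √(0.51² + 0.874²) = 1.012
|j0.51 + 280| = √(0.51² + 280²) = 280
|G(j0.51)| = 860 / (0.8396 × 1.012 × 280) = 3.615
20 log₁₀(3.615) = 11.16 dB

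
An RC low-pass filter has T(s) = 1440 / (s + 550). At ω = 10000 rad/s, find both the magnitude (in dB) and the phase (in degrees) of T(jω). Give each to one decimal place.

|j10000 + 550| = √(10000² + 550²) = 1.002e+04
|T(j10000)| = 1440 / 1.002e+04 = 0.14378
20 log₁₀(0.14378) = -16.85 dB
∠(j10000 + 550) = arctan(10000/550) = 86.85°
∠T(j10000) = −86.85° = -86.85°

|T| = -16.8 dB, ∠T = -86.9°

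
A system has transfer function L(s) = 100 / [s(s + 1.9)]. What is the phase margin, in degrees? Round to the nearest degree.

11°

Gain crossover: |L(jω)| = 1 at ω ≈ 9.91 rad s⁻¹.
∠L(j9.91) = −90° − arctan(9.91/1.9) ≈ -169.15°
PM = 180° + (-169.15°) = 10.85°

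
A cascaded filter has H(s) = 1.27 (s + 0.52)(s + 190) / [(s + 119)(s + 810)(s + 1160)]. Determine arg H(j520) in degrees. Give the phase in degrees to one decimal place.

∠(j520 + 0.52) = arctan(520/0.52) = 89.94°
∠(j520 + 190) = arctan(520/190) = 69.93°
∠(j520 + 119) = arctan(520/119) = 77.11°
∠(j520 + 810) = arctan(520/810) = 32.70°
∠(j520 + 1160) = arctan(520/1160) = 24.15°
∠H(j520) = 89.94° + 69.93° − (77.11° + 32.70° + 24.15°) = 25.92°

25.9°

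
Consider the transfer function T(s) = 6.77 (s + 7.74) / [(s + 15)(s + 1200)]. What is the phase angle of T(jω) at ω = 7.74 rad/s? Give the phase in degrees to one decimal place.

17.3°

∠(j7.74 + 7.74) = arctan(7.74/7.74) = 45.00°
∠(j7.74 + 15) = arctan(7.74/15) = 27.29°
∠(j7.74 + 1200) = arctan(7.74/1200) = 0.37°
∠T(j7.74) = 45.00° − (27.29° + 0.37°) = 17.34°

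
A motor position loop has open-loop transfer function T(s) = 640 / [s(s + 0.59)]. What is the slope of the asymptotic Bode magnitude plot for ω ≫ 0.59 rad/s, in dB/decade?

-40 dB/decade

With 0 zeros and 2 poles, the high-frequency asymptotic slope is 20 × (0 − 2) = -40 dB/decade.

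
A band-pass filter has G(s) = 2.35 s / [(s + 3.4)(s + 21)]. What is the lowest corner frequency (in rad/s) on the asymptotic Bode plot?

Break frequencies occur at each pole and zero magnitude: 3.4 rad/s, 21 rad/s.
The lowest is 3.4 rad/s.

3.4 rad/s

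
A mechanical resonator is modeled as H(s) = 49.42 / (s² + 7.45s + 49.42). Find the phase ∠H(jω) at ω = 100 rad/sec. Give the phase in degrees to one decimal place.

∠[(j100)² + 7.45(j100) + 49.42] = ∠[-9950.6 + j745] = 175.72°
∠H(j100) = −175.72° = -175.72°

-175.7°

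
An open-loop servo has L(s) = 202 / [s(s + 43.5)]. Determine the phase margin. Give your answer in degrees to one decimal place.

83.9°

Gain crossover: |L(jω)| = 1 at ω ≈ 4.62 rad/s.
∠L(j4.62) = −90° − arctan(4.62/43.5) ≈ -96.06°
PM = 180° + (-96.06°) = 83.94°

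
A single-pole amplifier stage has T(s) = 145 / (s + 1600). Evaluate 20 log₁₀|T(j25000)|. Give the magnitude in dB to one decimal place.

|j25000 + 1600| = √(25000² + 1600²) = 2.505e+04
|T(j25000)| = 145 / 2.505e+04 = 0.0057882
20 log₁₀(0.0057882) = -44.75 dB

-44.7 dB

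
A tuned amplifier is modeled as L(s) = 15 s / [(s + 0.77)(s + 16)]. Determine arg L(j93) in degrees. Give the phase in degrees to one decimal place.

-79.8°

∠(j93) = 90.00°
∠(j93 + 0.77) = arctan(93/0.77) = 89.53°
∠(j93 + 16) = arctan(93/16) = 80.24°
∠L(j93) = 90.00° − (89.53° + 80.24°) = -79.76°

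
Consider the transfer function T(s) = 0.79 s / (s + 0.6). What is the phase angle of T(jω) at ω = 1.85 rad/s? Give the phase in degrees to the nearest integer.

18°

∠(j1.85) = 90.00°
∠(j1.85 + 0.6) = arctan(1.85/0.6) = 72.03°
∠T(j1.85) = 90.00° − 72.03° = 17.97°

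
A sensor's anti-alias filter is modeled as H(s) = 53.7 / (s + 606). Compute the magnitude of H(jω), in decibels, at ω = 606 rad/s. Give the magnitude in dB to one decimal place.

-24.1 dB

|j606 + 606| = √(606² + 606²) = 857
|H(j606)| = 53.7 / 857 = 0.062659
20 log₁₀(0.062659) = -24.06 dB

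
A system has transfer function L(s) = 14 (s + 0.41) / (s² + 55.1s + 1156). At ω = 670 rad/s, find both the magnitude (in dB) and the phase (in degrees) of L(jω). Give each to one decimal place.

|j670 + 0.41| = √(670² + 0.41²) = 670
|(j670)² + 55.1(j670) + 1156| = |-4.4774e+05 + j36917| = 4.493e+05
|L(j670)| = 14 × 670 / 4.493e+05 = 0.020879
20 log₁₀(0.020879) = -33.61 dB
∠(j670 + 0.41) = arctan(670/0.41) = 89.96°
∠[(j670)² + 55.1(j670) + 1156] = ∠[-4.4774e+05 + j36917] = 175.29°
∠L(j670) = 89.96° − 175.29° = -85.32°

|L| = -33.6 dB, ∠L = -85.3°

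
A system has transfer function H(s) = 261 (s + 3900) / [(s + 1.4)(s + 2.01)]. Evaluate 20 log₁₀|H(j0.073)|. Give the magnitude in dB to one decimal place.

|j0.073 + 3900| = √(0.073² + 3900²) = 3900
|j0.073 + 1.4| = √(0.073² + 1.4²) = 1.402
|j0.073 + 2.01| = √(0.073² + 2.01²) = 2.011
|H(j0.073)| = 261 × 3900 / (1.402 × 2.011) = 3.61e+05
20 log₁₀(3.61e+05) = 111.15 dB

111.2 dB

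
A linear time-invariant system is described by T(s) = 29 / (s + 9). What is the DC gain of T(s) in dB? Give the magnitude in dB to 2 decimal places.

T(0) = 29 / 9 = 3.2222
20 log₁₀(3.2222) = 10.163 dB

10.16 dB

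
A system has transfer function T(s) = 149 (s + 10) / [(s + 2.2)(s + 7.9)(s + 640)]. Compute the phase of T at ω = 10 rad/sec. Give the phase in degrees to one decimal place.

-85.2°

∠(j10 + 10) = arctan(10/10) = 45.00°
∠(j10 + 2.2) = arctan(10/2.2) = 77.59°
∠(j10 + 7.9) = arctan(10/7.9) = 51.69°
∠(j10 + 640) = arctan(10/640) = 0.90°
∠T(j10) = 45.00° − (77.59° + 51.69° + 0.90°) = -85.18°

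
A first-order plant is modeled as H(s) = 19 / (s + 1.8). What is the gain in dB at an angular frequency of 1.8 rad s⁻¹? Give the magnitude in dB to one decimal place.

|j1.8 + 1.8| = √(1.8² + 1.8²) = 2.546
|H(j1.8)| = 19 / 2.546 = 7.4639
20 log₁₀(7.4639) = 17.46 dB

17.5 dB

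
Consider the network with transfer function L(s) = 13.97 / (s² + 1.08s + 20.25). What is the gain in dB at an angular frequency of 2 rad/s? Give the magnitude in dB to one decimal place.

-1.4 dB

|(j2)² + 1.08(j2) + 20.25| = |16.25 + j2.16| = 16.39
|L(j2)| = 13.97 / 16.39 = 0.8522
20 log₁₀(0.8522) = -1.39 dB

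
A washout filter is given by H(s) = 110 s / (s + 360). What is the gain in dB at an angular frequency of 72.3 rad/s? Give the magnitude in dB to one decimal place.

|j72.3| = 72.3
|j72.3 + 360| = √(72.3² + 360²) = 367.2
|H(j72.3)| = 110 × 72.3 / 367.2 = 21.659
20 log₁₀(21.659) = 26.71 dB

26.7 dB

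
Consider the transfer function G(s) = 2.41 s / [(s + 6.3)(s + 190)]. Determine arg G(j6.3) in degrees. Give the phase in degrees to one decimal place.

∠(j6.3) = 90.00°
∠(j6.3 + 6.3) = arctan(6.3/6.3) = 45.00°
∠(j6.3 + 190) = arctan(6.3/190) = 1.90°
∠G(j6.3) = 90.00° − (45.00° + 1.90°) = 43.10°

43.1 deg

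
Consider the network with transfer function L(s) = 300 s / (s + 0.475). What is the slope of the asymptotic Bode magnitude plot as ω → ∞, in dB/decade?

With 1 zero and 1 pole, the high-frequency asymptotic slope is 20 × (1 − 1) = 0 dB/decade.

0 dB/decade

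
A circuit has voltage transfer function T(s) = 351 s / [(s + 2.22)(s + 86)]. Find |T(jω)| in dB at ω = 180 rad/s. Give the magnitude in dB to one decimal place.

|j180| = 180
|j180 + 2.22| = √(180² + 2.22²) = 180
|j180 + 86| = √(180² + 86²) = 199.5
|T(j180)| = 351 × 180 / (180 × 199.5) = 1.7594
20 log₁₀(1.7594) = 4.91 dB

4.9 dB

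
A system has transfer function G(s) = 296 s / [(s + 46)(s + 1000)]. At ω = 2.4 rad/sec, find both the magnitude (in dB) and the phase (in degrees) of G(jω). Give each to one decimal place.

|G| = -36.2 dB, ∠G = 86.9 deg

|j2.4| = 2.4
|j2.4 + 46| = √(2.4² + 46²) = 46.06
|j2.4 + 1000| = √(2.4² + 1000²) = 1000
|G(j2.4)| = 296 × 2.4 / (46.06 × 1000) = 0.015422
20 log₁₀(0.015422) = -36.24 dB
∠(j2.4) = 90.00°
∠(j2.4 + 46) = arctan(2.4/46) = 2.99°
∠(j2.4 + 1000) = arctan(2.4/1000) = 0.14°
∠G(j2.4) = 90.00° − (2.99° + 0.14°) = 86.88°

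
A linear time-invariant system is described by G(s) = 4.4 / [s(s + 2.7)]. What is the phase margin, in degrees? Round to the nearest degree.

62 deg

Gain crossover: |G(jω)| = 1 at ω ≈ 1.44 rad/s.
∠G(j1.44) = −90° − arctan(1.44/2.7) ≈ -118.04°
PM = 180° + (-118.04°) = 61.96°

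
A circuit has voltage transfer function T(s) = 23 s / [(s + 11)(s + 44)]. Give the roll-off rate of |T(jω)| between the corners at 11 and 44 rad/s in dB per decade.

In this band the factors already past their corner are: 1 differentiator zero, pole at 11; net slope = 0 dB/decade.

0 dB/decade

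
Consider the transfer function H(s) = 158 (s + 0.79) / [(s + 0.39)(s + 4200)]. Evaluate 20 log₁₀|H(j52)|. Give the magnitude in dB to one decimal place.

|j52 + 0.79| = √(52² + 0.79²) = 52.01
|j52 + 0.39| = √(52² + 0.39²) = 52
|j52 + 4200| = √(52² + 4200²) = 4200
|H(j52)| = 158 × 52.01 / (52 × 4200) = 0.037619
20 log₁₀(0.037619) = -28.49 dB

-28.5 dB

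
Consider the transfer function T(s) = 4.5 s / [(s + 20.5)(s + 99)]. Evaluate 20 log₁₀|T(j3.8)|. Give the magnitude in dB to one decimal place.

-41.6 dB

|j3.8| = 3.8
|j3.8 + 20.5| = √(3.8² + 20.5²) = 20.85
|j3.8 + 99| = √(3.8² + 99²) = 99.07
|T(j3.8)| = 4.5 × 3.8 / (20.85 × 99.07) = 0.0082785
20 log₁₀(0.0082785) = -41.64 dB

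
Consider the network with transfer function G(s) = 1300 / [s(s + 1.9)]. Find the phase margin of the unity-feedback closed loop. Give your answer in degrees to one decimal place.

3.0 deg

Gain crossover: |G(jω)| = 1 at ω ≈ 36 rad/s.
∠G(j36) = −90° − arctan(36/1.9) ≈ -176.98°
PM = 180° + (-176.98°) = 3.02°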